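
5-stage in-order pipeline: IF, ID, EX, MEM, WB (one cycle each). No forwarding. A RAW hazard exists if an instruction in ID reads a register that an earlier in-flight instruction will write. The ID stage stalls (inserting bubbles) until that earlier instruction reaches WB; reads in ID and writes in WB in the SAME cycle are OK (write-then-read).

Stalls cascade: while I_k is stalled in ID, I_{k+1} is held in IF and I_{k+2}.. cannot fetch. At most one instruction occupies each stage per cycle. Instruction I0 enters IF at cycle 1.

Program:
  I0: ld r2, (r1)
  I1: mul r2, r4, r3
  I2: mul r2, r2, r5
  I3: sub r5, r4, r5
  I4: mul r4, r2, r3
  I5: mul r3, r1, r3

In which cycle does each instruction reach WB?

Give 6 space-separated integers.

I0 ld r2 <- r1: IF@1 ID@2 stall=0 (-) EX@3 MEM@4 WB@5
I1 mul r2 <- r4,r3: IF@2 ID@3 stall=0 (-) EX@4 MEM@5 WB@6
I2 mul r2 <- r2,r5: IF@3 ID@4 stall=2 (RAW on I1.r2 (WB@6)) EX@7 MEM@8 WB@9
I3 sub r5 <- r4,r5: IF@4 ID@7 stall=0 (-) EX@8 MEM@9 WB@10
I4 mul r4 <- r2,r3: IF@7 ID@8 stall=1 (RAW on I2.r2 (WB@9)) EX@10 MEM@11 WB@12
I5 mul r3 <- r1,r3: IF@8 ID@10 stall=0 (-) EX@11 MEM@12 WB@13

Answer: 5 6 9 10 12 13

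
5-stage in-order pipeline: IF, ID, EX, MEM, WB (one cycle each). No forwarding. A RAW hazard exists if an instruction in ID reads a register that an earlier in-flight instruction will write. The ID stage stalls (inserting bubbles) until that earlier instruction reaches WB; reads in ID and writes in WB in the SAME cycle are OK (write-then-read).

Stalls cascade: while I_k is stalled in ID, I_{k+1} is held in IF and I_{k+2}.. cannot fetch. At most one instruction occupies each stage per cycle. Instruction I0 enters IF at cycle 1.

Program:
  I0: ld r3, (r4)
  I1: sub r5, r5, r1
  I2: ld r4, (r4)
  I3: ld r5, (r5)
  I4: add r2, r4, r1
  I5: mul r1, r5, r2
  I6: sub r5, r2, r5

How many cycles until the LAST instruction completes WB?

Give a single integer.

Answer: 14

Derivation:
I0 ld r3 <- r4: IF@1 ID@2 stall=0 (-) EX@3 MEM@4 WB@5
I1 sub r5 <- r5,r1: IF@2 ID@3 stall=0 (-) EX@4 MEM@5 WB@6
I2 ld r4 <- r4: IF@3 ID@4 stall=0 (-) EX@5 MEM@6 WB@7
I3 ld r5 <- r5: IF@4 ID@5 stall=1 (RAW on I1.r5 (WB@6)) EX@7 MEM@8 WB@9
I4 add r2 <- r4,r1: IF@5 ID@7 stall=0 (-) EX@8 MEM@9 WB@10
I5 mul r1 <- r5,r2: IF@7 ID@8 stall=2 (RAW on I4.r2 (WB@10)) EX@11 MEM@12 WB@13
I6 sub r5 <- r2,r5: IF@8 ID@11 stall=0 (-) EX@12 MEM@13 WB@14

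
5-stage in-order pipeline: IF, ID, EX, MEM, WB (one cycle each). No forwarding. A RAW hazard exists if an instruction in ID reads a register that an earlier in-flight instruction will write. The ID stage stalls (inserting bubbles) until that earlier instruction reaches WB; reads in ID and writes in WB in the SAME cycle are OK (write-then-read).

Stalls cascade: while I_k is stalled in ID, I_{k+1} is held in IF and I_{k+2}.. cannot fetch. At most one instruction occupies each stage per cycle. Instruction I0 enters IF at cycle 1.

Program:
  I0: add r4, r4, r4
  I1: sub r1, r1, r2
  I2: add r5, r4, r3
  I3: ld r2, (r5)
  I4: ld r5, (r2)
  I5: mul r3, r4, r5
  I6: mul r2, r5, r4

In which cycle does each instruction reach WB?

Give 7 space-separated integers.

Answer: 5 6 8 11 14 17 18

Derivation:
I0 add r4 <- r4,r4: IF@1 ID@2 stall=0 (-) EX@3 MEM@4 WB@5
I1 sub r1 <- r1,r2: IF@2 ID@3 stall=0 (-) EX@4 MEM@5 WB@6
I2 add r5 <- r4,r3: IF@3 ID@4 stall=1 (RAW on I0.r4 (WB@5)) EX@6 MEM@7 WB@8
I3 ld r2 <- r5: IF@4 ID@6 stall=2 (RAW on I2.r5 (WB@8)) EX@9 MEM@10 WB@11
I4 ld r5 <- r2: IF@6 ID@9 stall=2 (RAW on I3.r2 (WB@11)) EX@12 MEM@13 WB@14
I5 mul r3 <- r4,r5: IF@9 ID@12 stall=2 (RAW on I4.r5 (WB@14)) EX@15 MEM@16 WB@17
I6 mul r2 <- r5,r4: IF@12 ID@15 stall=0 (-) EX@16 MEM@17 WB@18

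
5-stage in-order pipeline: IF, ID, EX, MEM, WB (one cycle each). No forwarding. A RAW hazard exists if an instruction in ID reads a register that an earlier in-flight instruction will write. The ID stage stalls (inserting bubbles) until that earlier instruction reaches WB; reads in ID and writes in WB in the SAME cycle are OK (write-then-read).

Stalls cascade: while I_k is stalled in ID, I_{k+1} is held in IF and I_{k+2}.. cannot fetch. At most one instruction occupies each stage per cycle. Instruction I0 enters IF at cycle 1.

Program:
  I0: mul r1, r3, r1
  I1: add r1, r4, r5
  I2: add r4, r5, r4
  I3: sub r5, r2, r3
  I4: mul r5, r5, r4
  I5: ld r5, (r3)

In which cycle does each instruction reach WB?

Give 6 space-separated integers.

Answer: 5 6 7 8 11 12

Derivation:
I0 mul r1 <- r3,r1: IF@1 ID@2 stall=0 (-) EX@3 MEM@4 WB@5
I1 add r1 <- r4,r5: IF@2 ID@3 stall=0 (-) EX@4 MEM@5 WB@6
I2 add r4 <- r5,r4: IF@3 ID@4 stall=0 (-) EX@5 MEM@6 WB@7
I3 sub r5 <- r2,r3: IF@4 ID@5 stall=0 (-) EX@6 MEM@7 WB@8
I4 mul r5 <- r5,r4: IF@5 ID@6 stall=2 (RAW on I3.r5 (WB@8)) EX@9 MEM@10 WB@11
I5 ld r5 <- r3: IF@6 ID@9 stall=0 (-) EX@10 MEM@11 WB@12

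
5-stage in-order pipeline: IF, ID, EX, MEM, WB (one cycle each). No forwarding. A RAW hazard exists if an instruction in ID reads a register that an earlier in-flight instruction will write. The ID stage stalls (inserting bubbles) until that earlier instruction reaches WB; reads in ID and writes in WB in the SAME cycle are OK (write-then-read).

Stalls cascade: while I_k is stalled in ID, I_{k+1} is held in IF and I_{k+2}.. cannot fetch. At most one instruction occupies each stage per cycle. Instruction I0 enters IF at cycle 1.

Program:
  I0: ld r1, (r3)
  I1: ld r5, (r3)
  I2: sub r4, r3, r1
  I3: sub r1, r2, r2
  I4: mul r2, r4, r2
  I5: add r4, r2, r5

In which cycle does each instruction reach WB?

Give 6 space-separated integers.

I0 ld r1 <- r3: IF@1 ID@2 stall=0 (-) EX@3 MEM@4 WB@5
I1 ld r5 <- r3: IF@2 ID@3 stall=0 (-) EX@4 MEM@5 WB@6
I2 sub r4 <- r3,r1: IF@3 ID@4 stall=1 (RAW on I0.r1 (WB@5)) EX@6 MEM@7 WB@8
I3 sub r1 <- r2,r2: IF@4 ID@6 stall=0 (-) EX@7 MEM@8 WB@9
I4 mul r2 <- r4,r2: IF@6 ID@7 stall=1 (RAW on I2.r4 (WB@8)) EX@9 MEM@10 WB@11
I5 add r4 <- r2,r5: IF@7 ID@9 stall=2 (RAW on I4.r2 (WB@11)) EX@12 MEM@13 WB@14

Answer: 5 6 8 9 11 14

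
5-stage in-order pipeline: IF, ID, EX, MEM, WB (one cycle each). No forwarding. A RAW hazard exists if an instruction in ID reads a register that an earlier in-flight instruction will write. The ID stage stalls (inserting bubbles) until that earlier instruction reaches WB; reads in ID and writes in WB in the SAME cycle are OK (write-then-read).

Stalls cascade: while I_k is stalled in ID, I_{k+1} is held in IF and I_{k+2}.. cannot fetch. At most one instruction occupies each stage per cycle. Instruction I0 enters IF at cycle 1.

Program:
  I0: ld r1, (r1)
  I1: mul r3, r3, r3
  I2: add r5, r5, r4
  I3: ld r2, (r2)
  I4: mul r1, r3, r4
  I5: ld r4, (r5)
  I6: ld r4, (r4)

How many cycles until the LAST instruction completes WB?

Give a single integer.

Answer: 13

Derivation:
I0 ld r1 <- r1: IF@1 ID@2 stall=0 (-) EX@3 MEM@4 WB@5
I1 mul r3 <- r3,r3: IF@2 ID@3 stall=0 (-) EX@4 MEM@5 WB@6
I2 add r5 <- r5,r4: IF@3 ID@4 stall=0 (-) EX@5 MEM@6 WB@7
I3 ld r2 <- r2: IF@4 ID@5 stall=0 (-) EX@6 MEM@7 WB@8
I4 mul r1 <- r3,r4: IF@5 ID@6 stall=0 (-) EX@7 MEM@8 WB@9
I5 ld r4 <- r5: IF@6 ID@7 stall=0 (-) EX@8 MEM@9 WB@10
I6 ld r4 <- r4: IF@7 ID@8 stall=2 (RAW on I5.r4 (WB@10)) EX@11 MEM@12 WB@13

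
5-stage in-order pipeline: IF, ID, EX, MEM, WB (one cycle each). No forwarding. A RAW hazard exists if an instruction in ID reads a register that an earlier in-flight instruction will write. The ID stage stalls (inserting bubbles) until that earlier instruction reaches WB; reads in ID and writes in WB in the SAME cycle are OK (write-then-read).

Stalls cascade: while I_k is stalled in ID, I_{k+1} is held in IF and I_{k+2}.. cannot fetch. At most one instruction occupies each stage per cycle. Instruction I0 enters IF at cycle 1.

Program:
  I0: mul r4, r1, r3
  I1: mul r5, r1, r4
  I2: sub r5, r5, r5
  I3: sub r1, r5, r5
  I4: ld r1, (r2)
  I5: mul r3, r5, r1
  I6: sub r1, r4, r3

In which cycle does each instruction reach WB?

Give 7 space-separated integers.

I0 mul r4 <- r1,r3: IF@1 ID@2 stall=0 (-) EX@3 MEM@4 WB@5
I1 mul r5 <- r1,r4: IF@2 ID@3 stall=2 (RAW on I0.r4 (WB@5)) EX@6 MEM@7 WB@8
I2 sub r5 <- r5,r5: IF@3 ID@6 stall=2 (RAW on I1.r5 (WB@8)) EX@9 MEM@10 WB@11
I3 sub r1 <- r5,r5: IF@6 ID@9 stall=2 (RAW on I2.r5 (WB@11)) EX@12 MEM@13 WB@14
I4 ld r1 <- r2: IF@9 ID@12 stall=0 (-) EX@13 MEM@14 WB@15
I5 mul r3 <- r5,r1: IF@12 ID@13 stall=2 (RAW on I4.r1 (WB@15)) EX@16 MEM@17 WB@18
I6 sub r1 <- r4,r3: IF@13 ID@16 stall=2 (RAW on I5.r3 (WB@18)) EX@19 MEM@20 WB@21

Answer: 5 8 11 14 15 18 21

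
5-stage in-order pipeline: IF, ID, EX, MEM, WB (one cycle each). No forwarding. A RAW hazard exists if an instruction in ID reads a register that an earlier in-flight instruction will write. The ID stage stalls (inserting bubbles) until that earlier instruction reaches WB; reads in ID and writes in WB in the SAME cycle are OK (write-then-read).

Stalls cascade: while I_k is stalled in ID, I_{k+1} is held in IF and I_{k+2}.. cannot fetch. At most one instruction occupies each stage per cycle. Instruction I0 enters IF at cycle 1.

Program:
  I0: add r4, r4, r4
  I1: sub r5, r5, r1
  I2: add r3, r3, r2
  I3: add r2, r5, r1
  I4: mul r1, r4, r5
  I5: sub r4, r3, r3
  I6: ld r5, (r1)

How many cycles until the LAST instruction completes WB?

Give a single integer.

I0 add r4 <- r4,r4: IF@1 ID@2 stall=0 (-) EX@3 MEM@4 WB@5
I1 sub r5 <- r5,r1: IF@2 ID@3 stall=0 (-) EX@4 MEM@5 WB@6
I2 add r3 <- r3,r2: IF@3 ID@4 stall=0 (-) EX@5 MEM@6 WB@7
I3 add r2 <- r5,r1: IF@4 ID@5 stall=1 (RAW on I1.r5 (WB@6)) EX@7 MEM@8 WB@9
I4 mul r1 <- r4,r5: IF@5 ID@7 stall=0 (-) EX@8 MEM@9 WB@10
I5 sub r4 <- r3,r3: IF@7 ID@8 stall=0 (-) EX@9 MEM@10 WB@11
I6 ld r5 <- r1: IF@8 ID@9 stall=1 (RAW on I4.r1 (WB@10)) EX@11 MEM@12 WB@13

Answer: 13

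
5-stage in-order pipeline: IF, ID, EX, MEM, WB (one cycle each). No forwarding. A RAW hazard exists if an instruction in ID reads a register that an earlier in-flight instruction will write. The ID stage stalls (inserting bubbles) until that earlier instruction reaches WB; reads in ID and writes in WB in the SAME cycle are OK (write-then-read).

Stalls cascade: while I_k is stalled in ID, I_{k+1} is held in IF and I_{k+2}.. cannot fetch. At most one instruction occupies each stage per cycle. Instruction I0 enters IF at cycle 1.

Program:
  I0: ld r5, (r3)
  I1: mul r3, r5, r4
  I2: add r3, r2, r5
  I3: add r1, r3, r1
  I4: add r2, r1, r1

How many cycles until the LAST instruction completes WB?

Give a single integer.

Answer: 15

Derivation:
I0 ld r5 <- r3: IF@1 ID@2 stall=0 (-) EX@3 MEM@4 WB@5
I1 mul r3 <- r5,r4: IF@2 ID@3 stall=2 (RAW on I0.r5 (WB@5)) EX@6 MEM@7 WB@8
I2 add r3 <- r2,r5: IF@3 ID@6 stall=0 (-) EX@7 MEM@8 WB@9
I3 add r1 <- r3,r1: IF@6 ID@7 stall=2 (RAW on I2.r3 (WB@9)) EX@10 MEM@11 WB@12
I4 add r2 <- r1,r1: IF@7 ID@10 stall=2 (RAW on I3.r1 (WB@12)) EX@13 MEM@14 WB@15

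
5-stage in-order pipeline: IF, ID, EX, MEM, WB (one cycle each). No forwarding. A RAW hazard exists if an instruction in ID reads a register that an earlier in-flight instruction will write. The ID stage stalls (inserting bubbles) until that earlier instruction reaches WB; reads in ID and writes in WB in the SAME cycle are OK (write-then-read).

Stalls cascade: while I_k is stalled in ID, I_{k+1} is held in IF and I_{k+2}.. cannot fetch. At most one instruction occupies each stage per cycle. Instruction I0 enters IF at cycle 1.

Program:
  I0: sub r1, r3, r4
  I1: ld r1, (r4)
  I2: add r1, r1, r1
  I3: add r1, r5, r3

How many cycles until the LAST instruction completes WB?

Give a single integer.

Answer: 10

Derivation:
I0 sub r1 <- r3,r4: IF@1 ID@2 stall=0 (-) EX@3 MEM@4 WB@5
I1 ld r1 <- r4: IF@2 ID@3 stall=0 (-) EX@4 MEM@5 WB@6
I2 add r1 <- r1,r1: IF@3 ID@4 stall=2 (RAW on I1.r1 (WB@6)) EX@7 MEM@8 WB@9
I3 add r1 <- r5,r3: IF@4 ID@7 stall=0 (-) EX@8 MEM@9 WB@10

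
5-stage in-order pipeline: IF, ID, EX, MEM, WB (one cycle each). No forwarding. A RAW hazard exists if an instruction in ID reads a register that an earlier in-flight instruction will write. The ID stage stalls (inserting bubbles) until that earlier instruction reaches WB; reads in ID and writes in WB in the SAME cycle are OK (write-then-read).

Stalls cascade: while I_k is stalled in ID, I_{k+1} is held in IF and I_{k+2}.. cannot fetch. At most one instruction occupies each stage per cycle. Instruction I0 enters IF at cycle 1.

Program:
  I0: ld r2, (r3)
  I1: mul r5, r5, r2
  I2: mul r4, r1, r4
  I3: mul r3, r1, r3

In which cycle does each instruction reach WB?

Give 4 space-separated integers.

I0 ld r2 <- r3: IF@1 ID@2 stall=0 (-) EX@3 MEM@4 WB@5
I1 mul r5 <- r5,r2: IF@2 ID@3 stall=2 (RAW on I0.r2 (WB@5)) EX@6 MEM@7 WB@8
I2 mul r4 <- r1,r4: IF@3 ID@6 stall=0 (-) EX@7 MEM@8 WB@9
I3 mul r3 <- r1,r3: IF@6 ID@7 stall=0 (-) EX@8 MEM@9 WB@10

Answer: 5 8 9 10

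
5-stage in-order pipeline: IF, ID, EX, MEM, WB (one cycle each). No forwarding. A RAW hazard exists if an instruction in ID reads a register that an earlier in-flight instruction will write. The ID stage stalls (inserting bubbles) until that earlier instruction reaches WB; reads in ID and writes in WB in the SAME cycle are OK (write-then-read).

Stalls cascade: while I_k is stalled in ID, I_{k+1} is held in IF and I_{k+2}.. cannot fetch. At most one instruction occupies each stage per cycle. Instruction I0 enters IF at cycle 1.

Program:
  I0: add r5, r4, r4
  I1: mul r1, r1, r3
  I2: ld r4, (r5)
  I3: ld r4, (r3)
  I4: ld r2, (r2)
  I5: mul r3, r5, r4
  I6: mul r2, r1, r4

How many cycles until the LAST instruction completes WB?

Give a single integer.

I0 add r5 <- r4,r4: IF@1 ID@2 stall=0 (-) EX@3 MEM@4 WB@5
I1 mul r1 <- r1,r3: IF@2 ID@3 stall=0 (-) EX@4 MEM@5 WB@6
I2 ld r4 <- r5: IF@3 ID@4 stall=1 (RAW on I0.r5 (WB@5)) EX@6 MEM@7 WB@8
I3 ld r4 <- r3: IF@4 ID@6 stall=0 (-) EX@7 MEM@8 WB@9
I4 ld r2 <- r2: IF@6 ID@7 stall=0 (-) EX@8 MEM@9 WB@10
I5 mul r3 <- r5,r4: IF@7 ID@8 stall=1 (RAW on I3.r4 (WB@9)) EX@10 MEM@11 WB@12
I6 mul r2 <- r1,r4: IF@8 ID@10 stall=0 (-) EX@11 MEM@12 WB@13

Answer: 13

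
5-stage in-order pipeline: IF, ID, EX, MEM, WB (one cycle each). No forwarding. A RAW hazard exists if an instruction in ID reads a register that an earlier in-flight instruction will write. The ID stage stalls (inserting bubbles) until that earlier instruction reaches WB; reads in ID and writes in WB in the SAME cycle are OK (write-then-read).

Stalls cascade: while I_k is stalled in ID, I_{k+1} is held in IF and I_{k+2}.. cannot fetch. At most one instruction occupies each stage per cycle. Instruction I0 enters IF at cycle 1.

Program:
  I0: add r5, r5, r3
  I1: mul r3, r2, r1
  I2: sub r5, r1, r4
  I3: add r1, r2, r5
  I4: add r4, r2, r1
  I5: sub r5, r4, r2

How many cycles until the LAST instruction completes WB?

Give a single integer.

I0 add r5 <- r5,r3: IF@1 ID@2 stall=0 (-) EX@3 MEM@4 WB@5
I1 mul r3 <- r2,r1: IF@2 ID@3 stall=0 (-) EX@4 MEM@5 WB@6
I2 sub r5 <- r1,r4: IF@3 ID@4 stall=0 (-) EX@5 MEM@6 WB@7
I3 add r1 <- r2,r5: IF@4 ID@5 stall=2 (RAW on I2.r5 (WB@7)) EX@8 MEM@9 WB@10
I4 add r4 <- r2,r1: IF@5 ID@8 stall=2 (RAW on I3.r1 (WB@10)) EX@11 MEM@12 WB@13
I5 sub r5 <- r4,r2: IF@8 ID@11 stall=2 (RAW on I4.r4 (WB@13)) EX@14 MEM@15 WB@16

Answer: 16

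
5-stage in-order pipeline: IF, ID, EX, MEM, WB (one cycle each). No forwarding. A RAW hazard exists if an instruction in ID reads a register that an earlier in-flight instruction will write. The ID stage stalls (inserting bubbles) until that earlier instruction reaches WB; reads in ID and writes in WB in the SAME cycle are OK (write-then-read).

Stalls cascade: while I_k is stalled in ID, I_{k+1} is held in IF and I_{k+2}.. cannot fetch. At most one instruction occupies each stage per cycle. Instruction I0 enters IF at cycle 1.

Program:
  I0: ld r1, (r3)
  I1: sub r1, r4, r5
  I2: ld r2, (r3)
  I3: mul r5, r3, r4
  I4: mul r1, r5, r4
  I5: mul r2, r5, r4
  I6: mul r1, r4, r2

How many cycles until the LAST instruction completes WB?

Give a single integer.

Answer: 15

Derivation:
I0 ld r1 <- r3: IF@1 ID@2 stall=0 (-) EX@3 MEM@4 WB@5
I1 sub r1 <- r4,r5: IF@2 ID@3 stall=0 (-) EX@4 MEM@5 WB@6
I2 ld r2 <- r3: IF@3 ID@4 stall=0 (-) EX@5 MEM@6 WB@7
I3 mul r5 <- r3,r4: IF@4 ID@5 stall=0 (-) EX@6 MEM@7 WB@8
I4 mul r1 <- r5,r4: IF@5 ID@6 stall=2 (RAW on I3.r5 (WB@8)) EX@9 MEM@10 WB@11
I5 mul r2 <- r5,r4: IF@6 ID@9 stall=0 (-) EX@10 MEM@11 WB@12
I6 mul r1 <- r4,r2: IF@9 ID@10 stall=2 (RAW on I5.r2 (WB@12)) EX@13 MEM@14 WB@15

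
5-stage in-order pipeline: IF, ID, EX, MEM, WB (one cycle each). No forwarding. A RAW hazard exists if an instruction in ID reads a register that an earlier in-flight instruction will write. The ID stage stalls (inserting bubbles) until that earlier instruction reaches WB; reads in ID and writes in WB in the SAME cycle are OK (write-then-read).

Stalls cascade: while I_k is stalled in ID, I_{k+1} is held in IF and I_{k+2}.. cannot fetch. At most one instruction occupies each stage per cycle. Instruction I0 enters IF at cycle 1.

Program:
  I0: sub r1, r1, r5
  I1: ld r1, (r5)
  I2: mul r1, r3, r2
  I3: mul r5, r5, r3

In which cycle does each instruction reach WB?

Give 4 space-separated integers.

I0 sub r1 <- r1,r5: IF@1 ID@2 stall=0 (-) EX@3 MEM@4 WB@5
I1 ld r1 <- r5: IF@2 ID@3 stall=0 (-) EX@4 MEM@5 WB@6
I2 mul r1 <- r3,r2: IF@3 ID@4 stall=0 (-) EX@5 MEM@6 WB@7
I3 mul r5 <- r5,r3: IF@4 ID@5 stall=0 (-) EX@6 MEM@7 WB@8

Answer: 5 6 7 8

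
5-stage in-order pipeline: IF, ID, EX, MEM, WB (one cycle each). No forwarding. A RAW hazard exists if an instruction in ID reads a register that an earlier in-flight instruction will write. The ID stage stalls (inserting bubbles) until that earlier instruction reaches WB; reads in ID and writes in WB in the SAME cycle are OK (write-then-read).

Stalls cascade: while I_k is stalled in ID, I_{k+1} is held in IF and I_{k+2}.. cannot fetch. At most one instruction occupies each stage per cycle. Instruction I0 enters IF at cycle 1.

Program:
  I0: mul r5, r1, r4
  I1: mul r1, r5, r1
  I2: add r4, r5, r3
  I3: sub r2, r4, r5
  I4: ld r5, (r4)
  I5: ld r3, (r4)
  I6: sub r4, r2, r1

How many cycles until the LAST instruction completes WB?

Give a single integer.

Answer: 15

Derivation:
I0 mul r5 <- r1,r4: IF@1 ID@2 stall=0 (-) EX@3 MEM@4 WB@5
I1 mul r1 <- r5,r1: IF@2 ID@3 stall=2 (RAW on I0.r5 (WB@5)) EX@6 MEM@7 WB@8
I2 add r4 <- r5,r3: IF@3 ID@6 stall=0 (-) EX@7 MEM@8 WB@9
I3 sub r2 <- r4,r5: IF@6 ID@7 stall=2 (RAW on I2.r4 (WB@9)) EX@10 MEM@11 WB@12
I4 ld r5 <- r4: IF@7 ID@10 stall=0 (-) EX@11 MEM@12 WB@13
I5 ld r3 <- r4: IF@10 ID@11 stall=0 (-) EX@12 MEM@13 WB@14
I6 sub r4 <- r2,r1: IF@11 ID@12 stall=0 (-) EX@13 MEM@14 WB@15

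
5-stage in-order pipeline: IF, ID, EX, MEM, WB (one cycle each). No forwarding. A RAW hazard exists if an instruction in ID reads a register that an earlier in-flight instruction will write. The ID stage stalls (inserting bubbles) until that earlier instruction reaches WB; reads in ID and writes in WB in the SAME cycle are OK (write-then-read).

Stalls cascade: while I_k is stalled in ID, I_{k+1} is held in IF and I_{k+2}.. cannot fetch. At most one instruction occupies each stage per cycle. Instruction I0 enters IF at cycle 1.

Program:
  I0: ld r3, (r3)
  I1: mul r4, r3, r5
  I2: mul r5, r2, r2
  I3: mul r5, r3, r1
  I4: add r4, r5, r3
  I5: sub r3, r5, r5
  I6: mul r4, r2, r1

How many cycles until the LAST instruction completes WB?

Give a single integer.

I0 ld r3 <- r3: IF@1 ID@2 stall=0 (-) EX@3 MEM@4 WB@5
I1 mul r4 <- r3,r5: IF@2 ID@3 stall=2 (RAW on I0.r3 (WB@5)) EX@6 MEM@7 WB@8
I2 mul r5 <- r2,r2: IF@3 ID@6 stall=0 (-) EX@7 MEM@8 WB@9
I3 mul r5 <- r3,r1: IF@6 ID@7 stall=0 (-) EX@8 MEM@9 WB@10
I4 add r4 <- r5,r3: IF@7 ID@8 stall=2 (RAW on I3.r5 (WB@10)) EX@11 MEM@12 WB@13
I5 sub r3 <- r5,r5: IF@8 ID@11 stall=0 (-) EX@12 MEM@13 WB@14
I6 mul r4 <- r2,r1: IF@11 ID@12 stall=0 (-) EX@13 MEM@14 WB@15

Answer: 15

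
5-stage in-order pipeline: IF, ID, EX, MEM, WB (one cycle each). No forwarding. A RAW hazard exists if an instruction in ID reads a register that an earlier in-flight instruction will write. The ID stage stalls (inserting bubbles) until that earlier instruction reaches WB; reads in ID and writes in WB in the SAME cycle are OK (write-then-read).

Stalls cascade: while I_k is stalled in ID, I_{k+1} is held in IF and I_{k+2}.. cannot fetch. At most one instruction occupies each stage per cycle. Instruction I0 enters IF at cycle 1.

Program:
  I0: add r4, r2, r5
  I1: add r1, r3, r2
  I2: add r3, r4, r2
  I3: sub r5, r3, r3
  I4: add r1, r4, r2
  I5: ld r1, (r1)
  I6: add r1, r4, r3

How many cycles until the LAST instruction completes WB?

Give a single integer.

I0 add r4 <- r2,r5: IF@1 ID@2 stall=0 (-) EX@3 MEM@4 WB@5
I1 add r1 <- r3,r2: IF@2 ID@3 stall=0 (-) EX@4 MEM@5 WB@6
I2 add r3 <- r4,r2: IF@3 ID@4 stall=1 (RAW on I0.r4 (WB@5)) EX@6 MEM@7 WB@8
I3 sub r5 <- r3,r3: IF@4 ID@6 stall=2 (RAW on I2.r3 (WB@8)) EX@9 MEM@10 WB@11
I4 add r1 <- r4,r2: IF@6 ID@9 stall=0 (-) EX@10 MEM@11 WB@12
I5 ld r1 <- r1: IF@9 ID@10 stall=2 (RAW on I4.r1 (WB@12)) EX@13 MEM@14 WB@15
I6 add r1 <- r4,r3: IF@10 ID@13 stall=0 (-) EX@14 MEM@15 WB@16

Answer: 16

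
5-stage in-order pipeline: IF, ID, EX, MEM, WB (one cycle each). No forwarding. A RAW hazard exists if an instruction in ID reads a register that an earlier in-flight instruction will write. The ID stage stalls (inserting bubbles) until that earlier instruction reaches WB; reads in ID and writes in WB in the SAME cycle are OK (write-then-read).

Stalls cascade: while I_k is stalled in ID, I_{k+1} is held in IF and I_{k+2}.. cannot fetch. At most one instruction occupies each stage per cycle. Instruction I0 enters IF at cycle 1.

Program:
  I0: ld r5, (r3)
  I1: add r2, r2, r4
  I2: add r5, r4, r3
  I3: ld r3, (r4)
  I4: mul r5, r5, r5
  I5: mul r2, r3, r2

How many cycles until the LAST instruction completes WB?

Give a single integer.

Answer: 11

Derivation:
I0 ld r5 <- r3: IF@1 ID@2 stall=0 (-) EX@3 MEM@4 WB@5
I1 add r2 <- r2,r4: IF@2 ID@3 stall=0 (-) EX@4 MEM@5 WB@6
I2 add r5 <- r4,r3: IF@3 ID@4 stall=0 (-) EX@5 MEM@6 WB@7
I3 ld r3 <- r4: IF@4 ID@5 stall=0 (-) EX@6 MEM@7 WB@8
I4 mul r5 <- r5,r5: IF@5 ID@6 stall=1 (RAW on I2.r5 (WB@7)) EX@8 MEM@9 WB@10
I5 mul r2 <- r3,r2: IF@6 ID@8 stall=0 (-) EX@9 MEM@10 WB@11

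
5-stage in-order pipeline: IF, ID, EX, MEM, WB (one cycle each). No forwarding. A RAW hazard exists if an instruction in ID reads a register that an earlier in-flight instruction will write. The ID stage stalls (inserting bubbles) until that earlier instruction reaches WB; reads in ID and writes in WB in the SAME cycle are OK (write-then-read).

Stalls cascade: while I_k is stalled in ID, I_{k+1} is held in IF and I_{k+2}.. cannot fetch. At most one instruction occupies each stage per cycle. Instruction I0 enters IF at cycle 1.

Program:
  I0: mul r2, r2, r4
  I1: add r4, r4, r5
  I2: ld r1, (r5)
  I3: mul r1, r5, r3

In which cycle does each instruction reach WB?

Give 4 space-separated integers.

I0 mul r2 <- r2,r4: IF@1 ID@2 stall=0 (-) EX@3 MEM@4 WB@5
I1 add r4 <- r4,r5: IF@2 ID@3 stall=0 (-) EX@4 MEM@5 WB@6
I2 ld r1 <- r5: IF@3 ID@4 stall=0 (-) EX@5 MEM@6 WB@7
I3 mul r1 <- r5,r3: IF@4 ID@5 stall=0 (-) EX@6 MEM@7 WB@8

Answer: 5 6 7 8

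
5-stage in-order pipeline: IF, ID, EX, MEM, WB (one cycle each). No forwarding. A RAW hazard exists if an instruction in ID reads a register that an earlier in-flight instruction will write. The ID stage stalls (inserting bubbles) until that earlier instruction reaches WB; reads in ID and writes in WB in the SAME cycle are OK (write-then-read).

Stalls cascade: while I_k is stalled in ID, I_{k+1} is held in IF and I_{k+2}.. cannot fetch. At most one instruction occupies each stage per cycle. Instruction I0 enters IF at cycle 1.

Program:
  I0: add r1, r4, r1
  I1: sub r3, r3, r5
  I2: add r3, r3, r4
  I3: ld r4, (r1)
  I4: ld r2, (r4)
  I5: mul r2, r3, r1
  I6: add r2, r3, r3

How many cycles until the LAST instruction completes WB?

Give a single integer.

I0 add r1 <- r4,r1: IF@1 ID@2 stall=0 (-) EX@3 MEM@4 WB@5
I1 sub r3 <- r3,r5: IF@2 ID@3 stall=0 (-) EX@4 MEM@5 WB@6
I2 add r3 <- r3,r4: IF@3 ID@4 stall=2 (RAW on I1.r3 (WB@6)) EX@7 MEM@8 WB@9
I3 ld r4 <- r1: IF@4 ID@7 stall=0 (-) EX@8 MEM@9 WB@10
I4 ld r2 <- r4: IF@7 ID@8 stall=2 (RAW on I3.r4 (WB@10)) EX@11 MEM@12 WB@13
I5 mul r2 <- r3,r1: IF@8 ID@11 stall=0 (-) EX@12 MEM@13 WB@14
I6 add r2 <- r3,r3: IF@11 ID@12 stall=0 (-) EX@13 MEM@14 WB@15

Answer: 15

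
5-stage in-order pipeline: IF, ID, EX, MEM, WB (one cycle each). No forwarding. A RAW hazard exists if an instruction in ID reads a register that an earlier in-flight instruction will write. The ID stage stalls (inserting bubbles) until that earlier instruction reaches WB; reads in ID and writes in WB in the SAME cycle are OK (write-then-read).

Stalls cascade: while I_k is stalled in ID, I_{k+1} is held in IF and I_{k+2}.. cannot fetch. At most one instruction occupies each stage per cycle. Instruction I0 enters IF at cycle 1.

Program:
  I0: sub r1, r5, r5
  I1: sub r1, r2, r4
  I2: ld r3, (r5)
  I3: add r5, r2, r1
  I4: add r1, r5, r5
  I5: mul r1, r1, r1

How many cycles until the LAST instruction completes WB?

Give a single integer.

Answer: 15

Derivation:
I0 sub r1 <- r5,r5: IF@1 ID@2 stall=0 (-) EX@3 MEM@4 WB@5
I1 sub r1 <- r2,r4: IF@2 ID@3 stall=0 (-) EX@4 MEM@5 WB@6
I2 ld r3 <- r5: IF@3 ID@4 stall=0 (-) EX@5 MEM@6 WB@7
I3 add r5 <- r2,r1: IF@4 ID@5 stall=1 (RAW on I1.r1 (WB@6)) EX@7 MEM@8 WB@9
I4 add r1 <- r5,r5: IF@5 ID@7 stall=2 (RAW on I3.r5 (WB@9)) EX@10 MEM@11 WB@12
I5 mul r1 <- r1,r1: IF@7 ID@10 stall=2 (RAW on I4.r1 (WB@12)) EX@13 MEM@14 WB@15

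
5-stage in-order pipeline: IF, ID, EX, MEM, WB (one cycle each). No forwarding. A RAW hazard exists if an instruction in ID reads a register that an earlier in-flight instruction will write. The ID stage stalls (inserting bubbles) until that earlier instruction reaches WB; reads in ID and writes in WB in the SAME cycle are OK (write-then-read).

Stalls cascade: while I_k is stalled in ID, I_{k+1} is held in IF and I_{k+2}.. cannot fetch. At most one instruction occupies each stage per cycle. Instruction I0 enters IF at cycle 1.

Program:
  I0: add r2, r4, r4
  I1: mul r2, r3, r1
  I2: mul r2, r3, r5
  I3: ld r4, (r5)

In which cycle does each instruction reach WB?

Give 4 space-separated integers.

I0 add r2 <- r4,r4: IF@1 ID@2 stall=0 (-) EX@3 MEM@4 WB@5
I1 mul r2 <- r3,r1: IF@2 ID@3 stall=0 (-) EX@4 MEM@5 WB@6
I2 mul r2 <- r3,r5: IF@3 ID@4 stall=0 (-) EX@5 MEM@6 WB@7
I3 ld r4 <- r5: IF@4 ID@5 stall=0 (-) EX@6 MEM@7 WB@8

Answer: 5 6 7 8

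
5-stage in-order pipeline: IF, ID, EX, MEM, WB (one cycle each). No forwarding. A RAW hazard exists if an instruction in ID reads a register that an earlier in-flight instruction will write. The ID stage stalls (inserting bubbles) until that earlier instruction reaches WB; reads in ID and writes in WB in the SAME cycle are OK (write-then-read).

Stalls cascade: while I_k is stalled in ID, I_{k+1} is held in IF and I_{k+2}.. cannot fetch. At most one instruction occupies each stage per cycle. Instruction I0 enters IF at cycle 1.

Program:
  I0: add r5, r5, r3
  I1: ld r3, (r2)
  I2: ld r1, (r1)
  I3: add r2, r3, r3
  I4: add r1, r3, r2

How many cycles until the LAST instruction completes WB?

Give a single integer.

Answer: 12

Derivation:
I0 add r5 <- r5,r3: IF@1 ID@2 stall=0 (-) EX@3 MEM@4 WB@5
I1 ld r3 <- r2: IF@2 ID@3 stall=0 (-) EX@4 MEM@5 WB@6
I2 ld r1 <- r1: IF@3 ID@4 stall=0 (-) EX@5 MEM@6 WB@7
I3 add r2 <- r3,r3: IF@4 ID@5 stall=1 (RAW on I1.r3 (WB@6)) EX@7 MEM@8 WB@9
I4 add r1 <- r3,r2: IF@5 ID@7 stall=2 (RAW on I3.r2 (WB@9)) EX@10 MEM@11 WB@12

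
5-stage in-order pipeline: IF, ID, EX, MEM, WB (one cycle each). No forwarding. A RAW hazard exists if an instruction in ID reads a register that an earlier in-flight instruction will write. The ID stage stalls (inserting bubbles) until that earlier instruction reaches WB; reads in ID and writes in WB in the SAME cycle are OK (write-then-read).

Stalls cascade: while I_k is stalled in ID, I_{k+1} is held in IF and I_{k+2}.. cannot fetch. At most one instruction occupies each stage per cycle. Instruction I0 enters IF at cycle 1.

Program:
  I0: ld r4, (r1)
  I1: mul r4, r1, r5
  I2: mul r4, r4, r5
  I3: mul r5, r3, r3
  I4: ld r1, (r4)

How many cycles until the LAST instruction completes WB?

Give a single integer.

Answer: 12

Derivation:
I0 ld r4 <- r1: IF@1 ID@2 stall=0 (-) EX@3 MEM@4 WB@5
I1 mul r4 <- r1,r5: IF@2 ID@3 stall=0 (-) EX@4 MEM@5 WB@6
I2 mul r4 <- r4,r5: IF@3 ID@4 stall=2 (RAW on I1.r4 (WB@6)) EX@7 MEM@8 WB@9
I3 mul r5 <- r3,r3: IF@4 ID@7 stall=0 (-) EX@8 MEM@9 WB@10
I4 ld r1 <- r4: IF@7 ID@8 stall=1 (RAW on I2.r4 (WB@9)) EX@10 MEM@11 WB@12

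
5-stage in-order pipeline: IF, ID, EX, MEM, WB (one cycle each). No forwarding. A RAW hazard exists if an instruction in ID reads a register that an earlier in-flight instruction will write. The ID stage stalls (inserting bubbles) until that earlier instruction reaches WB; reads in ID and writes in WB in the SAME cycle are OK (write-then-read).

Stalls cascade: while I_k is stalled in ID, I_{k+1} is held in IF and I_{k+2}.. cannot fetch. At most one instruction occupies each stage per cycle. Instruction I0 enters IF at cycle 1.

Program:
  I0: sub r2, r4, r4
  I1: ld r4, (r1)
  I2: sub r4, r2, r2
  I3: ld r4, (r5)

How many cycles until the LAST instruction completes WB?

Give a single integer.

Answer: 9

Derivation:
I0 sub r2 <- r4,r4: IF@1 ID@2 stall=0 (-) EX@3 MEM@4 WB@5
I1 ld r4 <- r1: IF@2 ID@3 stall=0 (-) EX@4 MEM@5 WB@6
I2 sub r4 <- r2,r2: IF@3 ID@4 stall=1 (RAW on I0.r2 (WB@5)) EX@6 MEM@7 WB@8
I3 ld r4 <- r5: IF@4 ID@6 stall=0 (-) EX@7 MEM@8 WB@9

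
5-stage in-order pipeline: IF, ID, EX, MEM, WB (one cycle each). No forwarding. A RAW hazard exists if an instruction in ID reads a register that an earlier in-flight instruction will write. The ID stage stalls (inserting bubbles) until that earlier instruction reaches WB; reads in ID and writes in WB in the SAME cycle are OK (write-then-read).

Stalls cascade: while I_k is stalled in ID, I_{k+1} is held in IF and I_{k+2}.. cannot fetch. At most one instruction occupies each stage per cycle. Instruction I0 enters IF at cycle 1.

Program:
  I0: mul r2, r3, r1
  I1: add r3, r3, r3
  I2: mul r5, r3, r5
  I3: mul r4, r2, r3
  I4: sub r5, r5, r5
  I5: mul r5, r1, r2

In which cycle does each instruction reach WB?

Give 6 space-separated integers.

I0 mul r2 <- r3,r1: IF@1 ID@2 stall=0 (-) EX@3 MEM@4 WB@5
I1 add r3 <- r3,r3: IF@2 ID@3 stall=0 (-) EX@4 MEM@5 WB@6
I2 mul r5 <- r3,r5: IF@3 ID@4 stall=2 (RAW on I1.r3 (WB@6)) EX@7 MEM@8 WB@9
I3 mul r4 <- r2,r3: IF@4 ID@7 stall=0 (-) EX@8 MEM@9 WB@10
I4 sub r5 <- r5,r5: IF@7 ID@8 stall=1 (RAW on I2.r5 (WB@9)) EX@10 MEM@11 WB@12
I5 mul r5 <- r1,r2: IF@8 ID@10 stall=0 (-) EX@11 MEM@12 WB@13

Answer: 5 6 9 10 12 13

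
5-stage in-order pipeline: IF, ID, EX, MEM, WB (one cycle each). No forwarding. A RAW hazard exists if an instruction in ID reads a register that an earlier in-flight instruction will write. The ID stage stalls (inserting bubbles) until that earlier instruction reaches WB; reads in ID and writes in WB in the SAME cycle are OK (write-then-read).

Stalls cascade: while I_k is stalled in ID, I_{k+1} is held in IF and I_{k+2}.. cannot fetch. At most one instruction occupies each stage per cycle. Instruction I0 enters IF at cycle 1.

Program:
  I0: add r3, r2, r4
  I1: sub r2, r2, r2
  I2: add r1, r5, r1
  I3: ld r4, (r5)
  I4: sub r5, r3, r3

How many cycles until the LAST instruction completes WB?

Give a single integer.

I0 add r3 <- r2,r4: IF@1 ID@2 stall=0 (-) EX@3 MEM@4 WB@5
I1 sub r2 <- r2,r2: IF@2 ID@3 stall=0 (-) EX@4 MEM@5 WB@6
I2 add r1 <- r5,r1: IF@3 ID@4 stall=0 (-) EX@5 MEM@6 WB@7
I3 ld r4 <- r5: IF@4 ID@5 stall=0 (-) EX@6 MEM@7 WB@8
I4 sub r5 <- r3,r3: IF@5 ID@6 stall=0 (-) EX@7 MEM@8 WB@9

Answer: 9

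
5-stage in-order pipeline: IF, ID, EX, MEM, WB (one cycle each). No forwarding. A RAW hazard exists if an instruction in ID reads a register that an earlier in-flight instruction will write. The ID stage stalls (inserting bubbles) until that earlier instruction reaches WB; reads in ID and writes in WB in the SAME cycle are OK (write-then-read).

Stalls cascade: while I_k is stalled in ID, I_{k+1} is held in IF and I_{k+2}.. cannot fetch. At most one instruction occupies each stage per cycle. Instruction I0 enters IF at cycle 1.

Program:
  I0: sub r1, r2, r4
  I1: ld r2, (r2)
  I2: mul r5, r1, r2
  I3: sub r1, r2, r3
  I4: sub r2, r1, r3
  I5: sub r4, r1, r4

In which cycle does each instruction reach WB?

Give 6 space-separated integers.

Answer: 5 6 9 10 13 14

Derivation:
I0 sub r1 <- r2,r4: IF@1 ID@2 stall=0 (-) EX@3 MEM@4 WB@5
I1 ld r2 <- r2: IF@2 ID@3 stall=0 (-) EX@4 MEM@5 WB@6
I2 mul r5 <- r1,r2: IF@3 ID@4 stall=2 (RAW on I1.r2 (WB@6)) EX@7 MEM@8 WB@9
I3 sub r1 <- r2,r3: IF@4 ID@7 stall=0 (-) EX@8 MEM@9 WB@10
I4 sub r2 <- r1,r3: IF@7 ID@8 stall=2 (RAW on I3.r1 (WB@10)) EX@11 MEM@12 WB@13
I5 sub r4 <- r1,r4: IF@8 ID@11 stall=0 (-) EX@12 MEM@13 WB@14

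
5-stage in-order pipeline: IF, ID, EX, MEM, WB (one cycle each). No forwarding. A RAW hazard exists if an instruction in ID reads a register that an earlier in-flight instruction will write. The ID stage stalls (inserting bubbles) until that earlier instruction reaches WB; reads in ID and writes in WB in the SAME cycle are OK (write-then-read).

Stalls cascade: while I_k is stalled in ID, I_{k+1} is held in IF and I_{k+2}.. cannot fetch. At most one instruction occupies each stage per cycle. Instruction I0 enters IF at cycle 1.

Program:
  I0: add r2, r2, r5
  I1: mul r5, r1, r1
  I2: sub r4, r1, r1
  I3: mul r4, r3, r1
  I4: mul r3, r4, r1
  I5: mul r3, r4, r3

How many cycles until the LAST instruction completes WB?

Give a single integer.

Answer: 14

Derivation:
I0 add r2 <- r2,r5: IF@1 ID@2 stall=0 (-) EX@3 MEM@4 WB@5
I1 mul r5 <- r1,r1: IF@2 ID@3 stall=0 (-) EX@4 MEM@5 WB@6
I2 sub r4 <- r1,r1: IF@3 ID@4 stall=0 (-) EX@5 MEM@6 WB@7
I3 mul r4 <- r3,r1: IF@4 ID@5 stall=0 (-) EX@6 MEM@7 WB@8
I4 mul r3 <- r4,r1: IF@5 ID@6 stall=2 (RAW on I3.r4 (WB@8)) EX@9 MEM@10 WB@11
I5 mul r3 <- r4,r3: IF@6 ID@9 stall=2 (RAW on I4.r3 (WB@11)) EX@12 MEM@13 WB@14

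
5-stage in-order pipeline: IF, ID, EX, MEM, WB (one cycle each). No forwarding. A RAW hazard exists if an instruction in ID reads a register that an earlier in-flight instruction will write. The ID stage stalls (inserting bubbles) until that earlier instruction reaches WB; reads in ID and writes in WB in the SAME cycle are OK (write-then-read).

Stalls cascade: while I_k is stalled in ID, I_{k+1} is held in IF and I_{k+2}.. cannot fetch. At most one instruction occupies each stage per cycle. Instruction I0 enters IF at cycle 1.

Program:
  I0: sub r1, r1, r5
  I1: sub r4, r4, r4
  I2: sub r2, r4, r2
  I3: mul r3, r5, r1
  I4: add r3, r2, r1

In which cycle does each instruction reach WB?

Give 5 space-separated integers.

Answer: 5 6 9 10 12

Derivation:
I0 sub r1 <- r1,r5: IF@1 ID@2 stall=0 (-) EX@3 MEM@4 WB@5
I1 sub r4 <- r4,r4: IF@2 ID@3 stall=0 (-) EX@4 MEM@5 WB@6
I2 sub r2 <- r4,r2: IF@3 ID@4 stall=2 (RAW on I1.r4 (WB@6)) EX@7 MEM@8 WB@9
I3 mul r3 <- r5,r1: IF@4 ID@7 stall=0 (-) EX@8 MEM@9 WB@10
I4 add r3 <- r2,r1: IF@7 ID@8 stall=1 (RAW on I2.r2 (WB@9)) EX@10 MEM@11 WB@12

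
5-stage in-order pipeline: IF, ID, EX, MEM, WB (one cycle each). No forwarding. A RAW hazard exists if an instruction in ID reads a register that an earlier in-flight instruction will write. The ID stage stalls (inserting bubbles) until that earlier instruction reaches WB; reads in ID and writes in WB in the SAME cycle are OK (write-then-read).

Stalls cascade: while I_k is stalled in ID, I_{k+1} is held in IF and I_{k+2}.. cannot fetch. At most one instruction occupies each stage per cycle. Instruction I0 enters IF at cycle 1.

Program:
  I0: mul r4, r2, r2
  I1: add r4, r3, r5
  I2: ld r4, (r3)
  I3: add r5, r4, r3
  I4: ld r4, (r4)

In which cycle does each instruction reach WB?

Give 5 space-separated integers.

I0 mul r4 <- r2,r2: IF@1 ID@2 stall=0 (-) EX@3 MEM@4 WB@5
I1 add r4 <- r3,r5: IF@2 ID@3 stall=0 (-) EX@4 MEM@5 WB@6
I2 ld r4 <- r3: IF@3 ID@4 stall=0 (-) EX@5 MEM@6 WB@7
I3 add r5 <- r4,r3: IF@4 ID@5 stall=2 (RAW on I2.r4 (WB@7)) EX@8 MEM@9 WB@10
I4 ld r4 <- r4: IF@5 ID@8 stall=0 (-) EX@9 MEM@10 WB@11

Answer: 5 6 7 10 11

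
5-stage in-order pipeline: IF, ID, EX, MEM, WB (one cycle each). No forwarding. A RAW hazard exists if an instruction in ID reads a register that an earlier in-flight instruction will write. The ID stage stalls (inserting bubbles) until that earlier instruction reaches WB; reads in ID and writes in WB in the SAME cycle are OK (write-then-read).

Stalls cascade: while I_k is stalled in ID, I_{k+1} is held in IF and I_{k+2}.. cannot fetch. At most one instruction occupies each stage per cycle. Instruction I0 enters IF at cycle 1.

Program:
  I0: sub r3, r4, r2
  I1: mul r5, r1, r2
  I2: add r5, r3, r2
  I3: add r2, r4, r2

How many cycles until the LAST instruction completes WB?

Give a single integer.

I0 sub r3 <- r4,r2: IF@1 ID@2 stall=0 (-) EX@3 MEM@4 WB@5
I1 mul r5 <- r1,r2: IF@2 ID@3 stall=0 (-) EX@4 MEM@5 WB@6
I2 add r5 <- r3,r2: IF@3 ID@4 stall=1 (RAW on I0.r3 (WB@5)) EX@6 MEM@7 WB@8
I3 add r2 <- r4,r2: IF@4 ID@6 stall=0 (-) EX@7 MEM@8 WB@9

Answer: 9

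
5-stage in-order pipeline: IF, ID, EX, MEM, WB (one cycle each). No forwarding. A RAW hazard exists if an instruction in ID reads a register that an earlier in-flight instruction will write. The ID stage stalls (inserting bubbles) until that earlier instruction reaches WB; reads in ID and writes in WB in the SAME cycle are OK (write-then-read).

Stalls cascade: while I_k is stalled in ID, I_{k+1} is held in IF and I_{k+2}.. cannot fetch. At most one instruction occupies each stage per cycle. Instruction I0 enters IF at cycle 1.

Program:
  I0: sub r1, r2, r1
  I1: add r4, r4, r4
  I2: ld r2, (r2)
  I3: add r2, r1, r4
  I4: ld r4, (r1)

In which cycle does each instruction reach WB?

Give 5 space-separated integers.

Answer: 5 6 7 9 10

Derivation:
I0 sub r1 <- r2,r1: IF@1 ID@2 stall=0 (-) EX@3 MEM@4 WB@5
I1 add r4 <- r4,r4: IF@2 ID@3 stall=0 (-) EX@4 MEM@5 WB@6
I2 ld r2 <- r2: IF@3 ID@4 stall=0 (-) EX@5 MEM@6 WB@7
I3 add r2 <- r1,r4: IF@4 ID@5 stall=1 (RAW on I1.r4 (WB@6)) EX@7 MEM@8 WB@9
I4 ld r4 <- r1: IF@5 ID@7 stall=0 (-) EX@8 MEM@9 WB@10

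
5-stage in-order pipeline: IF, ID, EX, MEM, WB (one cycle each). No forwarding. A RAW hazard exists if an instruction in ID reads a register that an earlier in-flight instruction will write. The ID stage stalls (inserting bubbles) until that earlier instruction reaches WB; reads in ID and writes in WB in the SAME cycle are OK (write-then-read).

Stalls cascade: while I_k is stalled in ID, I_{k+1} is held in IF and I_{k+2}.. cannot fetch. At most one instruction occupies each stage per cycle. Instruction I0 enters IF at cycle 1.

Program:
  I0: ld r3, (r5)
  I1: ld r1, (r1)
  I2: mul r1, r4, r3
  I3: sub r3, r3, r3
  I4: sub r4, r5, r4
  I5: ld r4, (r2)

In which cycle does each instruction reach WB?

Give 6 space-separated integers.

I0 ld r3 <- r5: IF@1 ID@2 stall=0 (-) EX@3 MEM@4 WB@5
I1 ld r1 <- r1: IF@2 ID@3 stall=0 (-) EX@4 MEM@5 WB@6
I2 mul r1 <- r4,r3: IF@3 ID@4 stall=1 (RAW on I0.r3 (WB@5)) EX@6 MEM@7 WB@8
I3 sub r3 <- r3,r3: IF@4 ID@6 stall=0 (-) EX@7 MEM@8 WB@9
I4 sub r4 <- r5,r4: IF@6 ID@7 stall=0 (-) EX@8 MEM@9 WB@10
I5 ld r4 <- r2: IF@7 ID@8 stall=0 (-) EX@9 MEM@10 WB@11

Answer: 5 6 8 9 10 11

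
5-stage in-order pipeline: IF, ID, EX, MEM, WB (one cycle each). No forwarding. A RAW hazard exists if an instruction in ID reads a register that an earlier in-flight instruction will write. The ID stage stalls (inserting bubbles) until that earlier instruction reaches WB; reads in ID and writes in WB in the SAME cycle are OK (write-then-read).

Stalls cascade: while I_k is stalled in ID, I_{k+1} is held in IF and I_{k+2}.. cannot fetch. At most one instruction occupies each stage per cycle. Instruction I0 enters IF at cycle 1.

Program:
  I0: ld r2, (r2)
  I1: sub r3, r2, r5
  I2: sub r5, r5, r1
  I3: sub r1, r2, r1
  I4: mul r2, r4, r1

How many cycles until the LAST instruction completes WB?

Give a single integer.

Answer: 13

Derivation:
I0 ld r2 <- r2: IF@1 ID@2 stall=0 (-) EX@3 MEM@4 WB@5
I1 sub r3 <- r2,r5: IF@2 ID@3 stall=2 (RAW on I0.r2 (WB@5)) EX@6 MEM@7 WB@8
I2 sub r5 <- r5,r1: IF@3 ID@6 stall=0 (-) EX@7 MEM@8 WB@9
I3 sub r1 <- r2,r1: IF@6 ID@7 stall=0 (-) EX@8 MEM@9 WB@10
I4 mul r2 <- r4,r1: IF@7 ID@8 stall=2 (RAW on I3.r1 (WB@10)) EX@11 MEM@12 WB@13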